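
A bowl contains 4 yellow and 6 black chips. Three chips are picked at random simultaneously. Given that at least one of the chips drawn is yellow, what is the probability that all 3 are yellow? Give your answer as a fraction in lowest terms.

P(all 3 yellow) = C(4,3)/C(10,3) = 1/30; P(at least one yellow) = 1 − C(6,3)/C(10,3) = 5/6.
Since 'all 3 yellow' ⊆ 'at least one yellow', P(all 3 | at least one) = 1/30 / 5/6 = 1/25 ≈ 0.0400.

1/25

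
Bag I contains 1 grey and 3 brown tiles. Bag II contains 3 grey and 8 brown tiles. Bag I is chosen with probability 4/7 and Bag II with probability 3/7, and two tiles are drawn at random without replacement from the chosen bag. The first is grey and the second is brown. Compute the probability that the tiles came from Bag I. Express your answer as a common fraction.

P(E | Bag I) = 1/4; P(E | Bag II) = 12/55.
P(E) = 4/7·1/4 + 3/7·12/55 = 13/55.
By Bayes' rule, P(Bag I | E) = 1/7 / 13/55 = 55/91 ≈ 0.6044.

55/91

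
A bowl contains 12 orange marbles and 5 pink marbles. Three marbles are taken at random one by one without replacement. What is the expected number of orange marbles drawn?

By linearity of expectation, E[X] = Σ P(draw i is orange); by symmetry each draw (even without replacement) has P(orange) = 12/17.
E[X] = 3 · 12/17 = 36/17 ≈ 2.1176.

36/17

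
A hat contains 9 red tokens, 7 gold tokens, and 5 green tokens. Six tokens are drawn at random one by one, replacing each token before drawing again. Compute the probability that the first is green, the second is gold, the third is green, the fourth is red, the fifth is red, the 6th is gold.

Multiply the conditional probability of each draw in order, with replacement (the composition resets each draw).
P = (5/21) · (7/21) · (5/21) · (9/21) · (9/21) · (7/21) = 25/21609 ≈ 0.0012.

25/21609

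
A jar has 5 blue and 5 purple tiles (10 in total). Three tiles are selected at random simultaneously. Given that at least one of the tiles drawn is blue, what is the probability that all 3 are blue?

1/11

P(all 3 blue) = C(5,3)/C(10,3) = 1/12; P(at least one blue) = 1 − C(5,3)/C(10,3) = 11/12.
Since 'all 3 blue' ⊆ 'at least one blue', P(all 3 | at least one) = 1/12 / 11/12 = 1/11 ≈ 0.0909.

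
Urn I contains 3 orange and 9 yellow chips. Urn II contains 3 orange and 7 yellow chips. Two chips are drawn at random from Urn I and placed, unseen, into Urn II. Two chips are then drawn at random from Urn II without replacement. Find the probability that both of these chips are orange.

Condition on how many of the transferred chips are orange (from Urn I: 3 orange of 12; then Urn II has 12 total).
  0 orange: C(3,0)C(9,2)/C(12,2) = 6/11; then P = C(3,2)/C(12,2) = 1/22
  1 orange: C(3,1)C(9,1)/C(12,2) = 9/22; then P = C(4,2)/C(12,2) = 1/11
  2 orange: C(3,2)C(9,0)/C(12,2) = 1/22; then P = C(5,2)/C(12,2) = 5/33
P(both orange) = 25/363 ≈ 0.0689.

25/363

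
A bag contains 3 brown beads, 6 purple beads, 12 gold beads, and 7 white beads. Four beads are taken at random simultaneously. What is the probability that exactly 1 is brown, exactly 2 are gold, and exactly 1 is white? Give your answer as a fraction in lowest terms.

Unordered draws without replacement: count favorable combinations over C(28,4).
Favorable = C(3,1) · C(6,0) · C(12,2) · C(7,1) = 1386; total = C(28,4) = 20475.
P = 1386/20475 = 22/325 ≈ 0.0677.

22/325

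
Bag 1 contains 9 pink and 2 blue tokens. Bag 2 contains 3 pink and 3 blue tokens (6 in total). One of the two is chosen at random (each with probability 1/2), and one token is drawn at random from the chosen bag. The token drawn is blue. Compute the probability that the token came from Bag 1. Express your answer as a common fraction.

4/15

P(blue | Bag 1) = 2/11; P(blue | Bag 2) = 1/2.
P(blue) = 1/2·2/11 + 1/2·1/2 = 15/44.
By Bayes' rule, P(Bag 1 | blue) = 1/11 / 15/44 = 4/15 ≈ 0.2667.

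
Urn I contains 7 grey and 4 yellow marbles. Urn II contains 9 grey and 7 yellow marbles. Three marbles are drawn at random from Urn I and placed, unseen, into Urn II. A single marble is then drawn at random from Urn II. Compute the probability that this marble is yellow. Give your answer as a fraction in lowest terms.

89/209

Condition on how many of the transferred marbles are yellow (from Urn I: 4 yellow of 11; then Urn II has 19 total).
  0 yellow: C(4,0)C(7,3)/C(11,3) = 7/33; then P = 7/19
  1 yellow: C(4,1)C(7,2)/C(11,3) = 28/55; then P = 8/19
  2 yellow: C(4,2)C(7,1)/C(11,3) = 14/55; then P = 9/19
  3 yellow: C(4,3)C(7,0)/C(11,3) = 4/165; then P = 10/19
P(yellow from Urn II) = 89/209 ≈ 0.4258.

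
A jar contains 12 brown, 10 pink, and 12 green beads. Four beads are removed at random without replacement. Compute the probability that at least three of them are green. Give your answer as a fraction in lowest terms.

Sum the hypergeometric tail for j = 3,…,4 green beads.
Favorable = C(12,3)·C(22,1) + C(12,4)·C(22,0) = 5335; total = C(34,4) = 46376.
P = 5335/46376 = 485/4216 ≈ 0.1150.

485/4216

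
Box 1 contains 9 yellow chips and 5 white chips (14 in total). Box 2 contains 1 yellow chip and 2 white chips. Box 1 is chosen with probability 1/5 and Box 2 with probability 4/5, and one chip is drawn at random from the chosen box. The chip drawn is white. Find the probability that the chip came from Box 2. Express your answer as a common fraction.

112/127

P(white | Box 1) = 5/14; P(white | Box 2) = 2/3.
P(white) = 1/5·5/14 + 4/5·2/3 = 127/210.
By Bayes' rule, P(Box 2 | white) = 8/15 / 127/210 = 112/127 ≈ 0.8819.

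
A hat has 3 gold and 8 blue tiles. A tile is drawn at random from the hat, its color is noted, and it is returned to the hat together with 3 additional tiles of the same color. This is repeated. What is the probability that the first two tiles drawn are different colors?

24/77

Either blue then gold, or gold then blue; after the first draw the total is 14.
P = (8/11)·(3/14) + (3/11)·(8/14) = 24/77 ≈ 0.3117.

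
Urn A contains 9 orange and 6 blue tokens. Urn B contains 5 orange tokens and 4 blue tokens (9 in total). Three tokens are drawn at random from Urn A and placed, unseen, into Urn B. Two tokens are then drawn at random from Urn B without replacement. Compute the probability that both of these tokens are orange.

Condition on how many of the transferred tokens are orange (from Urn A: 9 orange of 15; then Urn B has 12 total).
  0 orange: C(9,0)C(6,3)/C(15,3) = 4/91; then P = C(5,2)/C(12,2) = 5/33
  1 orange: C(9,1)C(6,2)/C(15,3) = 27/91; then P = C(6,2)/C(12,2) = 5/22
  2 orange: C(9,2)C(6,1)/C(15,3) = 216/455; then P = C(7,2)/C(12,2) = 7/22
  3 orange: C(9,3)C(6,0)/C(15,3) = 12/65; then P = C(8,2)/C(12,2) = 14/33
P(both orange) = 701/2310 ≈ 0.3035.

701/2310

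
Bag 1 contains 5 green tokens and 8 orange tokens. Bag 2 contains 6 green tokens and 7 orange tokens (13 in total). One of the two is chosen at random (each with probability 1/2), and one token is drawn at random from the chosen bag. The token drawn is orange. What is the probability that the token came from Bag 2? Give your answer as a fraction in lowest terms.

P(orange | Bag 1) = 8/13; P(orange | Bag 2) = 7/13.
P(orange) = 1/2·8/13 + 1/2·7/13 = 15/26.
By Bayes' rule, P(Bag 2 | orange) = 7/26 / 15/26 = 7/15 ≈ 0.4667.

7/15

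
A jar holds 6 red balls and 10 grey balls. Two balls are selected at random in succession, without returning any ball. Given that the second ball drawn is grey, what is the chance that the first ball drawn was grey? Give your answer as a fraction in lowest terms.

P(first=grey and the second ball drawn is grey) = (10/16)·(9/15) = 3/8.
P(the second ball drawn is grey) = Σ over first color = 1/4 + 3/8 = 5/8.
By Bayes, P(first=grey | the second ball drawn is grey) = 3/8 / 5/8 = 3/5 ≈ 0.6000.

3/5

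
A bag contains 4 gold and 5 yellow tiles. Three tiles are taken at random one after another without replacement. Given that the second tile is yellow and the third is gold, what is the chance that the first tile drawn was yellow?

P(first=yellow and the second tile is yellow and the third is gold) = (5/9)·(4/8)·(4/7) = 10/63.
P(E) = Σ over first color = 5/42 + 10/63 = 5/18.
By Bayes, P(first=yellow | E) = 10/63 / 5/18 = 4/7 ≈ 0.5714.

4/7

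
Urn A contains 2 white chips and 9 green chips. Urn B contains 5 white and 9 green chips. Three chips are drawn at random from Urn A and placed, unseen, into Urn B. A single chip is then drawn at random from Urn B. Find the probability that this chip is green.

126/187

Condition on how many of the transferred chips are green (from Urn A: 9 green of 11; then Urn B has 17 total).
  1 green: C(9,1)C(2,2)/C(11,3) = 3/55; then P = 10/17
  2 green: C(9,2)C(2,1)/C(11,3) = 24/55; then P = 11/17
  3 green: C(9,3)C(2,0)/C(11,3) = 28/55; then P = 12/17
P(green from Urn B) = 126/187 ≈ 0.6738.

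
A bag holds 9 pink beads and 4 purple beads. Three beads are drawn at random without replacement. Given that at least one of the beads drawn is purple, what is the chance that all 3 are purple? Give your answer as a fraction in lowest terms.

2/101

P(all 3 purple) = C(4,3)/C(13,3) = 2/143; P(at least one purple) = 1 − C(9,3)/C(13,3) = 101/143.
Since 'all 3 purple' ⊆ 'at least one purple', P(all 3 | at least one) = 2/143 / 101/143 = 2/101 ≈ 0.0198.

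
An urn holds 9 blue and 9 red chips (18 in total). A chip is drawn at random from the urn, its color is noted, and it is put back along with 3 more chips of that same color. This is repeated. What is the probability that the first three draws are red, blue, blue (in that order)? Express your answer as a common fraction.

Track the composition after each reinforcement of +3.
P = (9/18) · (9/21) · (12/24) = 3/28 ≈ 0.1071.

3/28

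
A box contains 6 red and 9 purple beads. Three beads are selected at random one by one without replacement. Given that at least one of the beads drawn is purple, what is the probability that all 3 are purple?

P(all 3 purple) = C(9,3)/C(15,3) = 12/65; P(at least one purple) = 1 − C(6,3)/C(15,3) = 87/91.
Since 'all 3 purple' ⊆ 'at least one purple', P(all 3 | at least one) = 12/65 / 87/91 = 28/145 ≈ 0.1931.

28/145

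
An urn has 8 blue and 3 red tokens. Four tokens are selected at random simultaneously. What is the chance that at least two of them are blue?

161/165

Sum the hypergeometric tail for j = 2,…,4 blue tokens.
Favorable = C(8,2)·C(3,2) + C(8,3)·C(3,1) + C(8,4)·C(3,0) = 322; total = C(11,4) = 330.
P = 322/330 = 161/165 ≈ 0.9758.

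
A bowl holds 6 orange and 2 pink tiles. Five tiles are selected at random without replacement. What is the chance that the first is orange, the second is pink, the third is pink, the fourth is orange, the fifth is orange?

1/28

Multiply the conditional probability of each draw in order, without replacement, so each draw removes one from its color and from the total.
P = (6/8) · (2/7) · (1/6) · (5/5) · (4/4) = 1/28 ≈ 0.0357.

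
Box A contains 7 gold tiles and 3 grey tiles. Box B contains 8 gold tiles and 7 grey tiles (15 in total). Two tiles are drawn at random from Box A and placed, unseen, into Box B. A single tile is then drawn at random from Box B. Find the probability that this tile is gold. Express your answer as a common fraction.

47/85

Condition on how many of the transferred tiles are gold (from Box A: 7 gold of 10; then Box B has 17 total).
  0 gold: C(7,0)C(3,2)/C(10,2) = 1/15; then P = 8/17
  1 gold: C(7,1)C(3,1)/C(10,2) = 7/15; then P = 9/17
  2 gold: C(7,2)C(3,0)/C(10,2) = 7/15; then P = 10/17
P(gold from Box B) = 47/85 ≈ 0.5529.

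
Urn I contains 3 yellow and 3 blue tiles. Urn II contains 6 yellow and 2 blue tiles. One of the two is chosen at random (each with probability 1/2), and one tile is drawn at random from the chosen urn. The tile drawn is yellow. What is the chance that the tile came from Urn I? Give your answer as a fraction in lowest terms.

P(yellow | Urn I) = 1/2; P(yellow | Urn II) = 3/4.
P(yellow) = 1/2·1/2 + 1/2·3/4 = 5/8.
By Bayes' rule, P(Urn I | yellow) = 1/4 / 5/8 = 2/5 ≈ 0.4000.

2/5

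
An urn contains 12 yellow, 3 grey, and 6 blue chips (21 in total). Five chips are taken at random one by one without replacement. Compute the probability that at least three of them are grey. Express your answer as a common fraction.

Sum the hypergeometric tail for j = 3,…,3 grey chips.
Favorable = C(3,3)·C(18,2) = 153; total = C(21,5) = 20349.
P = 153/20349 = 1/133 ≈ 0.0075.

1/133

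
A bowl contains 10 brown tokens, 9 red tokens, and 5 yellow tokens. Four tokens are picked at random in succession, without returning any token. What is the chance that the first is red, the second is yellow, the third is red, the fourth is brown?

25/1771

Multiply the conditional probability of each draw in order, without replacement, so each draw removes one from its color and from the total.
P = (9/24) · (5/23) · (8/22) · (10/21) = 25/1771 ≈ 0.0141.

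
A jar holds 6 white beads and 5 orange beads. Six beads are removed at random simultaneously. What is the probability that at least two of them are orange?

431/462

Sum the hypergeometric tail for j = 2,…,5 orange beads.
Favorable = C(5,2)·C(6,4) + C(5,3)·C(6,3) + C(5,4)·C(6,2) + C(5,5)·C(6,1) = 431; total = C(11,6) = 462.
P = 431/462 = 431/462 ≈ 0.9329.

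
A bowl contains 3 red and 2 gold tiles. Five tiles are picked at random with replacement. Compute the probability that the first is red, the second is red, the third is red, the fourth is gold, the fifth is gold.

Multiply the conditional probability of each draw in order, with replacement (the composition resets each draw).
P = (3/5) · (3/5) · (3/5) · (2/5) · (2/5) = 108/3125 ≈ 0.0346.

108/3125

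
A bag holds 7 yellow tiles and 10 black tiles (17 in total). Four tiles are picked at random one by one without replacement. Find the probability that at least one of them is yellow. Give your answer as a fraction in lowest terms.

Use the complement: P(at least one yellow) = 1 − P(no yellow).
P(none) = C(10,4)/C(17,4) = 210/2380.
So P = 1 − 210/2380 = 31/34 ≈ 0.9118.

31/34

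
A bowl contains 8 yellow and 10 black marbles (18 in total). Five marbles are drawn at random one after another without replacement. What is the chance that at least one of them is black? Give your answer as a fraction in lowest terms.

152/153

Use the complement: P(at least one black) = 1 − P(no black).
P(none) = C(8,5)/C(18,5) = 56/8568.
So P = 1 − 56/8568 = 152/153 ≈ 0.9935.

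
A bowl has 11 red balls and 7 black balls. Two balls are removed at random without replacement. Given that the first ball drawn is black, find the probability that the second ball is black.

After removing 1 black, the bowl has 6 black out of 17 remaining.
P(second is black | given) = 6/17 ≈ 0.3529.

6/17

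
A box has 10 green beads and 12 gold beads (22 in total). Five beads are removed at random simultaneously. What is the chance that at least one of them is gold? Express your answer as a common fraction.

Use the complement: P(at least one gold) = 1 − P(no gold).
P(none) = C(10,5)/C(22,5) = 252/26334.
So P = 1 − 252/26334 = 207/209 ≈ 0.9904.

207/209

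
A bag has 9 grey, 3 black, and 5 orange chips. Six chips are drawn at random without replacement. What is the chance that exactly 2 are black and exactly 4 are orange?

15/12376

Unordered draws without replacement: count favorable combinations over C(17,6).
Favorable = C(9,0) · C(3,2) · C(5,4) = 15; total = C(17,6) = 12376.
P = 15/12376 = 15/12376 ≈ 0.0012.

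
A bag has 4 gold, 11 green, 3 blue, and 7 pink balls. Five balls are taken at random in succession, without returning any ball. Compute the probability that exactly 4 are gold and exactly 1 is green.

Unordered draws without replacement: count favorable combinations over C(25,5).
Favorable = C(4,4) · C(11,1) · C(3,0) · C(7,0) = 11; total = C(25,5) = 53130.
P = 11/53130 = 1/4830 ≈ 0.0002.

1/4830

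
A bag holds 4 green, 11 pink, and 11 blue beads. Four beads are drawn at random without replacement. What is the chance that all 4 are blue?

33/1495

Unordered draws without replacement: count favorable combinations over C(26,4).
Favorable = C(4,0) · C(11,0) · C(11,4) = 330; total = C(26,4) = 14950.
P = 330/14950 = 33/1495 ≈ 0.0221.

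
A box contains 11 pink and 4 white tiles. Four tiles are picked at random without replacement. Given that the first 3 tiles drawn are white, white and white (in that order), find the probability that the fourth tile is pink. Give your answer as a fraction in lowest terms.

11/12

After removing 3 white, the box has 11 pink out of 12 remaining.
P(fourth is pink | given) = 11/12 ≈ 0.9167.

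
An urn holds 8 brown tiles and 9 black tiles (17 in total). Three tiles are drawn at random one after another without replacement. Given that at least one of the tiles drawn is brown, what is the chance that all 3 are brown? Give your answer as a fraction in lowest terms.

P(all 3 brown) = C(8,3)/C(17,3) = 7/85; P(at least one brown) = 1 − C(9,3)/C(17,3) = 149/170.
Since 'all 3 brown' ⊆ 'at least one brown', P(all 3 | at least one) = 7/85 / 149/170 = 14/149 ≈ 0.0940.

14/149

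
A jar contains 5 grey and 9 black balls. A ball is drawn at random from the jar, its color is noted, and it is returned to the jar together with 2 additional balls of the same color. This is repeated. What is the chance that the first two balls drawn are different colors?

Either grey then black, or black then grey; after the first draw the total is 16.
P = (5/14)·(9/16) + (9/14)·(5/16) = 45/112 ≈ 0.4018.

45/112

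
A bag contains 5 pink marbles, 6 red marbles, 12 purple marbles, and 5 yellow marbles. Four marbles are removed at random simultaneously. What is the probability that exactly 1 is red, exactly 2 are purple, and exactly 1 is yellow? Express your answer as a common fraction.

44/455

Unordered draws without replacement: count favorable combinations over C(28,4).
Favorable = C(5,0) · C(6,1) · C(12,2) · C(5,1) = 1980; total = C(28,4) = 20475.
P = 1980/20475 = 44/455 ≈ 0.0967.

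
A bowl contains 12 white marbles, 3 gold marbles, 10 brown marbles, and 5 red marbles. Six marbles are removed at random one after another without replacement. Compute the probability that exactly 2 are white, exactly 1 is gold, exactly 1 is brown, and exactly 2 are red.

Unordered draws without replacement: count favorable combinations over C(30,6).
Favorable = C(12,2) · C(3,1) · C(10,1) · C(5,2) = 19800; total = C(30,6) = 593775.
P = 19800/593775 = 88/2639 ≈ 0.0333.

88/2639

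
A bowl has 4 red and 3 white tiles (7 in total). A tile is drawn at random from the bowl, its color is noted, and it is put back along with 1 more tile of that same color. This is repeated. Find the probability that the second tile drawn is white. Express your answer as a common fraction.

Condition on the first draw. If first is white (prob 3/7), second-white has prob (4)/(8); if not (prob 4/7), it has prob 3/(8).
P = (3/7)·(4/8) + (4/7)·(3/8) = 3/7 ≈ 0.4286.

3/7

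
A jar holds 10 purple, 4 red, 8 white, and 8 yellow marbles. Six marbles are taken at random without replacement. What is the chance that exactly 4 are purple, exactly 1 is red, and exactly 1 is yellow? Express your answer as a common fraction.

Unordered draws without replacement: count favorable combinations over C(30,6).
Favorable = C(10,4) · C(4,1) · C(8,0) · C(8,1) = 6720; total = C(30,6) = 593775.
P = 6720/593775 = 64/5655 ≈ 0.0113.

64/5655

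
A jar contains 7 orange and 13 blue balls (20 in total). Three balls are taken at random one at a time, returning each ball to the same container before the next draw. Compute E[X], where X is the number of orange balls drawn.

21/20

By linearity of expectation, E[X] = Σ P(draw i is orange); each independent draw has P(orange) = 7/20.
E[X] = 3 · 7/20 = 21/20 ≈ 1.0500.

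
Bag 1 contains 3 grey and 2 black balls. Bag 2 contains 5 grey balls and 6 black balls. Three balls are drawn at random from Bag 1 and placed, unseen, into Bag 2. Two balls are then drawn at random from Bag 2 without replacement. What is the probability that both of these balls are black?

Condition on how many of the transferred balls are black (from Bag 1: 2 black of 5; then Bag 2 has 14 total).
  0 black: C(2,0)C(3,3)/C(5,3) = 1/10; then P = C(6,2)/C(14,2) = 15/91
  1 black: C(2,1)C(3,2)/C(5,3) = 3/5; then P = C(7,2)/C(14,2) = 3/13
  2 black: C(2,2)C(3,1)/C(5,3) = 3/10; then P = C(8,2)/C(14,2) = 4/13
P(both black) = 45/182 ≈ 0.2473.

45/182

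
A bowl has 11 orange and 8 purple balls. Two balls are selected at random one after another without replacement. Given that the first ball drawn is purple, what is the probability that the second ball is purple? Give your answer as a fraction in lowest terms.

7/18

After removing 1 purple, the bowl has 7 purple out of 18 remaining.
P(second is purple | given) = 7/18 ≈ 0.3889.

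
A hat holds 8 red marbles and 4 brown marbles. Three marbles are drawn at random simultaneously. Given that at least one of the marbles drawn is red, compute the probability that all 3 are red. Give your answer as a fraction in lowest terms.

P(all 3 red) = C(8,3)/C(12,3) = 14/55; P(at least one red) = 1 − C(4,3)/C(12,3) = 54/55.
Since 'all 3 red' ⊆ 'at least one red', P(all 3 | at least one) = 14/55 / 54/55 = 7/27 ≈ 0.2593.

7/27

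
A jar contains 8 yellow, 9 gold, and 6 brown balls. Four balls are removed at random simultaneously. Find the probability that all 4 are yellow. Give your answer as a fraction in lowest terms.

2/253

Unordered draws without replacement: count favorable combinations over C(23,4).
Favorable = C(8,4) · C(9,0) · C(6,0) = 70; total = C(23,4) = 8855.
P = 70/8855 = 2/253 ≈ 0.0079.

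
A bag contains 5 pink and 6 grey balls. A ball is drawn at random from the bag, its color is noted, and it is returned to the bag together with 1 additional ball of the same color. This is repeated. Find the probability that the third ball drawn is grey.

Sum over the four possibilities for the first two draws (grey/not-grey each), tracking how the grey count and total change by +1 per draw.
P(third is grey) = 6/11 ≈ 0.5455. (In a Pólya urn every draw has the same marginal probability 6/11.)

6/11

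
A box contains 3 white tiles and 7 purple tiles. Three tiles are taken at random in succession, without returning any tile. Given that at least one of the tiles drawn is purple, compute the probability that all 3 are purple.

5/17

P(all 3 purple) = C(7,3)/C(10,3) = 7/24; P(at least one purple) = 1 − C(3,3)/C(10,3) = 119/120.
Since 'all 3 purple' ⊆ 'at least one purple', P(all 3 | at least one) = 7/24 / 119/120 = 5/17 ≈ 0.2941.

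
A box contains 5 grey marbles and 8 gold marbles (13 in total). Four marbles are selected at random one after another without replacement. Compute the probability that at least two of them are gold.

126/143

Sum the hypergeometric tail for j = 2,…,4 gold marbles.
Favorable = C(8,2)·C(5,2) + C(8,3)·C(5,1) + C(8,4)·C(5,0) = 630; total = C(13,4) = 715.
P = 630/715 = 126/143 ≈ 0.8811.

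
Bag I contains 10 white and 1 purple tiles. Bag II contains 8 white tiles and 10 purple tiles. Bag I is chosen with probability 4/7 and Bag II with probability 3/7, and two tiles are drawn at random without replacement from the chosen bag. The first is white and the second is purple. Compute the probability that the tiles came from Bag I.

P(E | Bag I) = 1/11; P(E | Bag II) = 40/153.
P(E) = 4/7·1/11 + 3/7·40/153 = 92/561.
By Bayes' rule, P(Bag I | E) = 4/77 / 92/561 = 51/161 ≈ 0.3168.

51/161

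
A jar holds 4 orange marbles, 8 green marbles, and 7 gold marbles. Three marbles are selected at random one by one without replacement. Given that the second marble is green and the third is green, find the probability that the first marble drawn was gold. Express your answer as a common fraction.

7/17

P(first=gold and the second marble is green and the third is green) = (7/19)·(8/18)·(7/17) = 196/2907.
P(E) = Σ over first color = 112/2907 + 56/969 + 196/2907 = 28/171.
By Bayes, P(first=gold | E) = 196/2907 / 28/171 = 7/17 ≈ 0.4118.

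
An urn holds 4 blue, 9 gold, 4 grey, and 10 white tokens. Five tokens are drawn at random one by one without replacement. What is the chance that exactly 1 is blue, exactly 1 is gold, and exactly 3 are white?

Unordered draws without replacement: count favorable combinations over C(27,5).
Favorable = C(4,1) · C(9,1) · C(4,0) · C(10,3) = 4320; total = C(27,5) = 80730.
P = 4320/80730 = 16/299 ≈ 0.0535.

16/299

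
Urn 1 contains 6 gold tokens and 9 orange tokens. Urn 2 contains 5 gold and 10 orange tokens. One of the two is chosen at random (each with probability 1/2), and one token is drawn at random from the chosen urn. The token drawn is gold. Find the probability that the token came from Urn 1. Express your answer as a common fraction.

P(gold | Urn 1) = 2/5; P(gold | Urn 2) = 1/3.
P(gold) = 1/2·2/5 + 1/2·1/3 = 11/30.
By Bayes' rule, P(Urn 1 | gold) = 1/5 / 11/30 = 6/11 ≈ 0.5455.

6/11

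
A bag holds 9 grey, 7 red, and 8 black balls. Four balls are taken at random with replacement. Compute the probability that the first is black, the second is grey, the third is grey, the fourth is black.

Multiply the conditional probability of each draw in order, with replacement (the composition resets each draw).
P = (8/24) · (9/24) · (9/24) · (8/24) = 1/64 ≈ 0.0156.

1/64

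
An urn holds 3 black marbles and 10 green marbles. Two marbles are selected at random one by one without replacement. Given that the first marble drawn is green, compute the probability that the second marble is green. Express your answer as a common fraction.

3/4

After removing 1 green, the urn has 9 green out of 12 remaining.
P(second is green | given) = 9/12 = 3/4 ≈ 0.7500.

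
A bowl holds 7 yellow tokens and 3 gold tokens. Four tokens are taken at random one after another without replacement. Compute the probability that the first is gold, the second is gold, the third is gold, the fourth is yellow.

1/120

Multiply the conditional probability of each draw in order, without replacement, so each draw removes one from its color and from the total.
P = (3/10) · (2/9) · (1/8) · (7/7) = 1/120 ≈ 0.0083.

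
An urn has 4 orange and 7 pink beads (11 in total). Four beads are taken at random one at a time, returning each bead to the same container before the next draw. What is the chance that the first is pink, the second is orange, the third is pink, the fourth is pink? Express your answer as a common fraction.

1372/14641

Multiply the conditional probability of each draw in order, with replacement (the composition resets each draw).
P = (7/11) · (4/11) · (7/11) · (7/11) = 1372/14641 ≈ 0.0937.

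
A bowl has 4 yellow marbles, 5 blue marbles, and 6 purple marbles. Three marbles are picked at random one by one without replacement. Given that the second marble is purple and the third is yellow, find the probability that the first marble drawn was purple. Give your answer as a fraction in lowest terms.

P(first=purple and the second marble is purple and the third is yellow) = (6/15)·(5/14)·(4/13) = 4/91.
P(E) = Σ over first color = 12/455 + 4/91 + 4/91 = 4/35.
By Bayes, P(first=purple | E) = 4/91 / 4/35 = 5/13 ≈ 0.3846.

5/13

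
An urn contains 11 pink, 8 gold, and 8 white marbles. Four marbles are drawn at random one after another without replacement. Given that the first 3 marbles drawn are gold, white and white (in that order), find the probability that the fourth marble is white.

After removing 1 gold, 2 white, the urn has 6 white out of 24 remaining.
P(fourth is white | given) = 6/24 = 1/4 ≈ 0.2500.

1/4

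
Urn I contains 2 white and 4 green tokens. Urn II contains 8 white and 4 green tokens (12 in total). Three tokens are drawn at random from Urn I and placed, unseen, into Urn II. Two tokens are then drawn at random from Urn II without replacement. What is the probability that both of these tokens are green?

Condition on how many of the transferred tokens are green (from Urn I: 4 green of 6; then Urn II has 15 total).
  1 green: C(4,1)C(2,2)/C(6,3) = 1/5; then P = C(5,2)/C(15,2) = 2/21
  2 green: C(4,2)C(2,1)/C(6,3) = 3/5; then P = C(6,2)/C(15,2) = 1/7
  3 green: C(4,3)C(2,0)/C(6,3) = 1/5; then P = C(7,2)/C(15,2) = 1/5
P(both green) = 76/525 ≈ 0.1448.

76/525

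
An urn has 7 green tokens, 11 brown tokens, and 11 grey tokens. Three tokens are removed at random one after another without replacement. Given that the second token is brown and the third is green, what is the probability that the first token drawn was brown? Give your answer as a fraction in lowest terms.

10/27

P(first=brown and the second token is brown and the third is green) = (11/29)·(10/28)·(7/27) = 55/1566.
P(E) = Σ over first color = 11/522 + 55/1566 + 121/3132 = 11/116.
By Bayes, P(first=brown | E) = 55/1566 / 11/116 = 10/27 ≈ 0.3704.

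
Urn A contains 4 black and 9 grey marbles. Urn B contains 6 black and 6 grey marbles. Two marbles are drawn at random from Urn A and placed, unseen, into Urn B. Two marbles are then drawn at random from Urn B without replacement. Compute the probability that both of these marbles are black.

Condition on how many of the transferred marbles are black (from Urn A: 4 black of 13; then Urn B has 14 total).
  0 black: C(4,0)C(9,2)/C(13,2) = 6/13; then P = C(6,2)/C(14,2) = 15/91
  1 black: C(4,1)C(9,1)/C(13,2) = 6/13; then P = C(7,2)/C(14,2) = 3/13
  2 black: C(4,2)C(9,0)/C(13,2) = 1/13; then P = C(8,2)/C(14,2) = 4/13
P(both black) = 244/1183 ≈ 0.2063.

244/1183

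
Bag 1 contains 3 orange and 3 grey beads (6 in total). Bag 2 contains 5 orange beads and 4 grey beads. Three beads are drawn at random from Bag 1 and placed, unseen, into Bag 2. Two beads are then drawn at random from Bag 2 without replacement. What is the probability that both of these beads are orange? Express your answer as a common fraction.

Condition on how many of the transferred beads are orange (from Bag 1: 3 orange of 6; then Bag 2 has 12 total).
  0 orange: C(3,0)C(3,3)/C(6,3) = 1/20; then P = C(5,2)/C(12,2) = 5/33
  1 orange: C(3,1)C(3,2)/C(6,3) = 9/20; then P = C(6,2)/C(12,2) = 5/22
  2 orange: C(3,2)C(3,1)/C(6,3) = 9/20; then P = C(7,2)/C(12,2) = 7/22
  3 orange: C(3,3)C(3,0)/C(6,3) = 1/20; then P = C(8,2)/C(12,2) = 14/33
P(both orange) = 181/660 ≈ 0.2742.

181/660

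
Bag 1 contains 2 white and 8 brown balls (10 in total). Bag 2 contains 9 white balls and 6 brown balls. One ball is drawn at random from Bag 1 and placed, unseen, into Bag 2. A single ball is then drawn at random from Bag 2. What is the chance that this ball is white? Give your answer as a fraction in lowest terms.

23/40

Condition on how many of the transferred balls are white (from Bag 1: 2 white of 10; then Bag 2 has 16 total).
  0 white: C(2,0)C(8,1)/C(10,1) = 4/5; then P = 9/16
  1 white: C(2,1)C(8,0)/C(10,1) = 1/5; then P = 10/16
P(white from Bag 2) = 23/40 ≈ 0.5750.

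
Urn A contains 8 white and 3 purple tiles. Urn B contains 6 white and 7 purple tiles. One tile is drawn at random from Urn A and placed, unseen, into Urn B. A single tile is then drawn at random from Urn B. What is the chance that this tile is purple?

Condition on how many of the transferred tiles are purple (from Urn A: 3 purple of 11; then Urn B has 14 total).
  0 purple: C(3,0)C(8,1)/C(11,1) = 8/11; then P = 7/14
  1 purple: C(3,1)C(8,0)/C(11,1) = 3/11; then P = 8/14
P(purple from Urn B) = 40/77 ≈ 0.5195.

40/77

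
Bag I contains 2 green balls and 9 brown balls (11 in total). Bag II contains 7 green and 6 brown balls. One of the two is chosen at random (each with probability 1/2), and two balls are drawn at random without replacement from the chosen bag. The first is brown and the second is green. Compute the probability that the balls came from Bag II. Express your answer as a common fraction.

385/619

P(E | Bag I) = 9/55; P(E | Bag II) = 7/26.
P(E) = 1/2·9/55 + 1/2·7/26 = 619/2860.
By Bayes' rule, P(Bag II | E) = 7/52 / 619/2860 = 385/619 ≈ 0.6220.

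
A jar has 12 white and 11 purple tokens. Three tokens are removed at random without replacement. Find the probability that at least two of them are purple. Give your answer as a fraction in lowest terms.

Sum the hypergeometric tail for j = 2,…,3 purple tokens.
Favorable = C(11,2)·C(12,1) + C(11,3)·C(12,0) = 825; total = C(23,3) = 1771.
P = 825/1771 = 75/161 ≈ 0.4658.

75/161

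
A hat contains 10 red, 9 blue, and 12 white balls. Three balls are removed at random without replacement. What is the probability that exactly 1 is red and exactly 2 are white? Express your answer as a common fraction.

Unordered draws without replacement: count favorable combinations over C(31,3).
Favorable = C(10,1) · C(9,0) · C(12,2) = 660; total = C(31,3) = 4495.
P = 660/4495 = 132/899 ≈ 0.1468.

132/899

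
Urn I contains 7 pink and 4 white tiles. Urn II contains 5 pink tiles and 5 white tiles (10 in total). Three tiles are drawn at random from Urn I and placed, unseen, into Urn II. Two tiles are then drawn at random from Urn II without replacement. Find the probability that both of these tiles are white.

Condition on how many of the transferred tiles are white (from Urn I: 4 white of 11; then Urn II has 13 total).
  0 white: C(4,0)C(7,3)/C(11,3) = 7/33; then P = C(5,2)/C(13,2) = 5/39
  1 white: C(4,1)C(7,2)/C(11,3) = 28/55; then P = C(6,2)/C(13,2) = 5/26
  2 white: C(4,2)C(7,1)/C(11,3) = 14/55; then P = C(7,2)/C(13,2) = 7/26
  3 white: C(4,3)C(7,0)/C(11,3) = 4/165; then P = C(8,2)/C(13,2) = 14/39
P(both white) = 434/2145 ≈ 0.2023.

434/2145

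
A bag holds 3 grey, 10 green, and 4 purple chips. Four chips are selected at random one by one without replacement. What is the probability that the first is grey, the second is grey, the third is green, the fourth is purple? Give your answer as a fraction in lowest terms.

Multiply the conditional probability of each draw in order, without replacement, so each draw removes one from its color and from the total.
P = (3/17) · (2/16) · (10/15) · (4/14) = 1/238 ≈ 0.0042.

1/238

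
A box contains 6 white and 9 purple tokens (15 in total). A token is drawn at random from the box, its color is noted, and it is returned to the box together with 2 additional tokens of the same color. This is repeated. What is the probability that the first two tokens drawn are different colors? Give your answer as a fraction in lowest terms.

Either purple then white, or white then purple; after the first draw the total is 17.
P = (9/15)·(6/17) + (6/15)·(9/17) = 36/85 ≈ 0.4235.

36/85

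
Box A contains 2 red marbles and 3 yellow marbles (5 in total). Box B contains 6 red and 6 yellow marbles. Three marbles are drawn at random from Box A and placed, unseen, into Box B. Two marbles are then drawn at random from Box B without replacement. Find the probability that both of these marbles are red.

Condition on how many of the transferred marbles are red (from Box A: 2 red of 5; then Box B has 15 total).
  0 red: C(2,0)C(3,3)/C(5,3) = 1/10; then P = C(6,2)/C(15,2) = 1/7
  1 red: C(2,1)C(3,2)/C(5,3) = 3/5; then P = C(7,2)/C(15,2) = 1/5
  2 red: C(2,2)C(3,1)/C(5,3) = 3/10; then P = C(8,2)/C(15,2) = 4/15
P(both red) = 3/14 ≈ 0.2143.

3/14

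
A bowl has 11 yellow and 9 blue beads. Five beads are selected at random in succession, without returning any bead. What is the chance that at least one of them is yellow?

2563/2584

Use the complement: P(at least one yellow) = 1 − P(no yellow).
P(none) = C(9,5)/C(20,5) = 126/15504.
So P = 1 − 126/15504 = 2563/2584 ≈ 0.9919.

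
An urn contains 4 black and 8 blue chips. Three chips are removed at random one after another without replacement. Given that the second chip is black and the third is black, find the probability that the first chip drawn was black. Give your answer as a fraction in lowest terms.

1/5

P(first=black and the second chip is black and the third is black) = (4/12)·(3/11)·(2/10) = 1/55.
P(E) = Σ over first color = 1/55 + 4/55 = 1/11.
By Bayes, P(first=black | E) = 1/55 / 1/11 = 1/5 ≈ 0.2000.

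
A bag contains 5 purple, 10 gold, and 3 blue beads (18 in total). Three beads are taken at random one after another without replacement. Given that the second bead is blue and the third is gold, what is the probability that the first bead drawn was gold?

9/16

P(first=gold and the second bead is blue and the third is gold) = (10/18)·(3/17)·(9/16) = 15/272.
P(E) = Σ over first color = 25/816 + 15/272 + 5/408 = 5/51.
By Bayes, P(first=gold | E) = 15/272 / 5/51 = 9/16 ≈ 0.5625.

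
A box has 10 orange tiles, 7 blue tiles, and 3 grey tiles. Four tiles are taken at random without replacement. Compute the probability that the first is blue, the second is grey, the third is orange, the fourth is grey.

Multiply the conditional probability of each draw in order, without replacement, so each draw removes one from its color and from the total.
P = (7/20) · (3/19) · (10/18) · (2/17) = 7/1938 ≈ 0.0036.

7/1938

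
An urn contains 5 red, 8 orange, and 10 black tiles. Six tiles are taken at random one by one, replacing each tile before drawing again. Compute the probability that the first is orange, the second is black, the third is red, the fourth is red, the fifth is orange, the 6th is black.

160000/148035889

Multiply the conditional probability of each draw in order, with replacement (the composition resets each draw).
P = (8/23) · (10/23) · (5/23) · (5/23) · (8/23) · (10/23) = 160000/148035889 ≈ 0.0011.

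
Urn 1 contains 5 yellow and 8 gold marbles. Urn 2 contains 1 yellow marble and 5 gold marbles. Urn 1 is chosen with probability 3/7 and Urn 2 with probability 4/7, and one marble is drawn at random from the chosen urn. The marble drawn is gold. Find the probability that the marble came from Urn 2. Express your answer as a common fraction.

P(gold | Urn 1) = 8/13; P(gold | Urn 2) = 5/6.
P(gold) = 3/7·8/13 + 4/7·5/6 = 202/273.
By Bayes' rule, P(Urn 2 | gold) = 10/21 / 202/273 = 65/101 ≈ 0.6436.

65/101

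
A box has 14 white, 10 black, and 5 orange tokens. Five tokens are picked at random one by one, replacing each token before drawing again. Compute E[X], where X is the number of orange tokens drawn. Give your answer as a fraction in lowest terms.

By linearity of expectation, E[X] = Σ P(draw i is orange); each independent draw has P(orange) = 5/29.
E[X] = 5 · 5/29 = 25/29 ≈ 0.8621.

25/29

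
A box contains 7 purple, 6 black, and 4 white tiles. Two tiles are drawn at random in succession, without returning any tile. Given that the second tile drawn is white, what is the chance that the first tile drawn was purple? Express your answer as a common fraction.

7/16

P(first=purple and the second tile drawn is white) = (7/17)·(4/16) = 7/68.
P(the second tile drawn is white) = Σ over first color = 7/68 + 3/34 + 3/68 = 4/17.
By Bayes, P(first=purple | the second tile drawn is white) = 7/68 / 4/17 = 7/16 ≈ 0.4375.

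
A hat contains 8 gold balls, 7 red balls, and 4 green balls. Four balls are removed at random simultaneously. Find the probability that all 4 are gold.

35/1938

Unordered draws without replacement: count favorable combinations over C(19,4).
Favorable = C(8,4) · C(7,0) · C(4,0) = 70; total = C(19,4) = 3876.
P = 70/3876 = 35/1938 ≈ 0.0181.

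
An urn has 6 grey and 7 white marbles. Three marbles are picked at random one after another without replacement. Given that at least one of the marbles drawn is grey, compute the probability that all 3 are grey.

P(all 3 grey) = C(6,3)/C(13,3) = 10/143; P(at least one grey) = 1 − C(7,3)/C(13,3) = 251/286.
Since 'all 3 grey' ⊆ 'at least one grey', P(all 3 | at least one) = 10/143 / 251/286 = 20/251 ≈ 0.0797.

20/251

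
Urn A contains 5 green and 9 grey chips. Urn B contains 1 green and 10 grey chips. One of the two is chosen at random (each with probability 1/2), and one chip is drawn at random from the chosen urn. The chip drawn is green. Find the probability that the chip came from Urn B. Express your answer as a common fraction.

14/69

P(green | Urn A) = 5/14; P(green | Urn B) = 1/11.
P(green) = 1/2·5/14 + 1/2·1/11 = 69/308.
By Bayes' rule, P(Urn B | green) = 1/22 / 69/308 = 14/69 ≈ 0.2029.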